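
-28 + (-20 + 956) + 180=1088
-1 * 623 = -623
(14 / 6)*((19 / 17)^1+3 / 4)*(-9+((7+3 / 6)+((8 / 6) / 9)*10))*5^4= -555625 / 11016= -50.44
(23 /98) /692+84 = 5696567 /67816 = 84.00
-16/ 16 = -1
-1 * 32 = -32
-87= -87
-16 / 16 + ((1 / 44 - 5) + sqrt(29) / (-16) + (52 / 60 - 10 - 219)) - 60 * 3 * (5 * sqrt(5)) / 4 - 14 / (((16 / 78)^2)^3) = -4069212125939 / 21626880 - 225 * sqrt(5) - sqrt(29) / 16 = -188658.75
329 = 329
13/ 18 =0.72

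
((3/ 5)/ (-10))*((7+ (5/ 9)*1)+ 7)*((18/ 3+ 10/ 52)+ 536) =-615569/ 1300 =-473.51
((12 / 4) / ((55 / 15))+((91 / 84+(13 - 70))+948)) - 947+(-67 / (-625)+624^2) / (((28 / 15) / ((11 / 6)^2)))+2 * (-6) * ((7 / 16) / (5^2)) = 107962386219 / 154000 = 701054.46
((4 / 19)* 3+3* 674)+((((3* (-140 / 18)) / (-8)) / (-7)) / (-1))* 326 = 246065 / 114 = 2158.46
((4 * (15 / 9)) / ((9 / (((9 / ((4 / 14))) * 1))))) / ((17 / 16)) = 1120 / 51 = 21.96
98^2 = 9604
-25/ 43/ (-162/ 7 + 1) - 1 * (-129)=171992/ 1333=129.03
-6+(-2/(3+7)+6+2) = 9/5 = 1.80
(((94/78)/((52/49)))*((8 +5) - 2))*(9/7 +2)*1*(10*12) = 832370/169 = 4925.27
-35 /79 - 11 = -904 /79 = -11.44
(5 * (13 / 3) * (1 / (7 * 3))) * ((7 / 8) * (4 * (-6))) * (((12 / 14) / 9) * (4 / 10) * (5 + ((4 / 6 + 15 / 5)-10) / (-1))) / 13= -136 / 189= -0.72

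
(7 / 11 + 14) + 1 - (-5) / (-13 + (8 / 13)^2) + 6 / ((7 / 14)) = 639137 / 23463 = 27.24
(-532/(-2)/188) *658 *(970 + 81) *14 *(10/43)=136987340/43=3185752.09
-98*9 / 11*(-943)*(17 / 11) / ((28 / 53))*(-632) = -16914692844 / 121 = -139790849.95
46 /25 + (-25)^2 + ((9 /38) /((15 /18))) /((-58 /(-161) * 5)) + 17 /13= 225027607 /358150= 628.31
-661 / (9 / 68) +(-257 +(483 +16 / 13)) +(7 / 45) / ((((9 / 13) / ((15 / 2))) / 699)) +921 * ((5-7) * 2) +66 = -1686449 / 234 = -7207.05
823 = 823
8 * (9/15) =24/5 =4.80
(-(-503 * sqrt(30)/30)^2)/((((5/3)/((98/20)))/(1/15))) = -12397441/7500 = -1652.99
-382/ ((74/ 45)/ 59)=-507105/ 37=-13705.54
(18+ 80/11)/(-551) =-278/6061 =-0.05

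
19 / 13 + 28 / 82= 961 / 533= 1.80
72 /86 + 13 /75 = 3259 /3225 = 1.01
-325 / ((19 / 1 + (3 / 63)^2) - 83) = 11025 / 2171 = 5.08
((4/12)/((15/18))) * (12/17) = 24/85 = 0.28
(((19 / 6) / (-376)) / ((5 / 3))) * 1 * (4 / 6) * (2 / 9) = -19 / 25380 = -0.00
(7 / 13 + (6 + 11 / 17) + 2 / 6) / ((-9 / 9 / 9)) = -14955 / 221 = -67.67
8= 8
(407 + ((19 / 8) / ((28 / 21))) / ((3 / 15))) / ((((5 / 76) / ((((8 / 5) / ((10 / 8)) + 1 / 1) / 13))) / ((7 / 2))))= 100895529 / 26000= 3880.60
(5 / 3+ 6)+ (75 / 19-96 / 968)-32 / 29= 2082418 / 200013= 10.41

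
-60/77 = -0.78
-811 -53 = -864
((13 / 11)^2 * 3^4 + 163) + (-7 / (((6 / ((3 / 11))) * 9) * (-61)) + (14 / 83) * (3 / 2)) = 3047765617 / 11027214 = 276.39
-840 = -840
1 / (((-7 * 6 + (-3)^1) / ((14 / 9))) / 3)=-0.10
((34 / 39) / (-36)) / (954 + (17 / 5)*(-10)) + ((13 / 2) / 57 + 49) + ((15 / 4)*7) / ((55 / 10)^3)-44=86102205407 / 16332647760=5.27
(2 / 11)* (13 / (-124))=-13 / 682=-0.02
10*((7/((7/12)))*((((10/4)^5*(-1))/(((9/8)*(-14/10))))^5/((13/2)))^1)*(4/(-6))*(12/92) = -4656612873077392578125/3165210947808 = -1471185633.39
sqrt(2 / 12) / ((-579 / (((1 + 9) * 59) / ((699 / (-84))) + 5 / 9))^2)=21760675225 * sqrt(6) / 8845150743414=0.01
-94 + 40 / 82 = -3834 / 41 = -93.51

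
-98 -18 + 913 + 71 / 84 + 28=69371 / 84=825.85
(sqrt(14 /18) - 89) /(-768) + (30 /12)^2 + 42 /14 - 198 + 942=578585 /768 - sqrt(7) /2304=753.36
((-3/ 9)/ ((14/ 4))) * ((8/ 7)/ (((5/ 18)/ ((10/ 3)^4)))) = -64000/ 1323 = -48.37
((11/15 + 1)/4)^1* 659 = 8567/30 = 285.57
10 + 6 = 16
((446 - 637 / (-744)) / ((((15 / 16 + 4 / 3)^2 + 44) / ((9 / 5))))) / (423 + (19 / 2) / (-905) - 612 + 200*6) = 103983162048 / 6424686914597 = 0.02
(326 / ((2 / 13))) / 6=2119 / 6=353.17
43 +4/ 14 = 303/ 7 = 43.29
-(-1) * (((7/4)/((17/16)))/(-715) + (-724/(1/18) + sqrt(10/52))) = -158403988/12155 + sqrt(130)/26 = -13031.56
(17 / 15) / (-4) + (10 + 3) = 763 / 60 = 12.72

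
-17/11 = -1.55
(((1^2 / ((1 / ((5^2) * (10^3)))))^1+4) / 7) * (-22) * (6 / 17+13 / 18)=-12927068 / 153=-84490.64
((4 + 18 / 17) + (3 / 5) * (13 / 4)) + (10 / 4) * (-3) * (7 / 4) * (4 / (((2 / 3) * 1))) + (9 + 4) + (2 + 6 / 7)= -33251 / 595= -55.88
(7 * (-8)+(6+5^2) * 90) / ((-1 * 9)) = -2734 / 9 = -303.78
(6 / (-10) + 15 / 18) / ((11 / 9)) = 21 / 110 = 0.19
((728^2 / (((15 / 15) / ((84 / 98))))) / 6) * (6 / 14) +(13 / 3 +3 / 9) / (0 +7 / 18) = 32460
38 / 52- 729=-728.27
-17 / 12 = -1.42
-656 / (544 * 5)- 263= -44751 / 170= -263.24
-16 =-16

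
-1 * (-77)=77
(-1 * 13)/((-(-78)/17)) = -17/6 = -2.83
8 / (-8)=-1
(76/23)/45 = 76/1035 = 0.07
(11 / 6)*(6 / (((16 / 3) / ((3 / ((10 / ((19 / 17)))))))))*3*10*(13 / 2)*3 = 220077 / 544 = 404.55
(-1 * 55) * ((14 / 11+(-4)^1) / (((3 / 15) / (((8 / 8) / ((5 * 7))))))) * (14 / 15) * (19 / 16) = 95 / 4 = 23.75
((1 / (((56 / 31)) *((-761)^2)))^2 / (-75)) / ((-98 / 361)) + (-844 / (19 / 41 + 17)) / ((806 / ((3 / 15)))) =-6687569866077990823183 / 557647933685207852323200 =-0.01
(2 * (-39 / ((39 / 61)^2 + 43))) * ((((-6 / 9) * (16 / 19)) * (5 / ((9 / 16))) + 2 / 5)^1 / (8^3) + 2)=-63242521589 / 17677186560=-3.58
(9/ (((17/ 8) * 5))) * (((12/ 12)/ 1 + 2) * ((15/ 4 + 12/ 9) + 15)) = 4338/ 85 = 51.04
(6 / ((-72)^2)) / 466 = 1 / 402624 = 0.00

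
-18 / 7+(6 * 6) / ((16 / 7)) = 369 / 28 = 13.18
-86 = -86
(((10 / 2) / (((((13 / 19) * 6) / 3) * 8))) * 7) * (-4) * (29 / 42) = -2755 / 312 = -8.83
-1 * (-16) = 16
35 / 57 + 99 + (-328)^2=6137966 / 57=107683.61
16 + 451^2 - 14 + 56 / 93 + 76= 18923603 / 93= 203479.60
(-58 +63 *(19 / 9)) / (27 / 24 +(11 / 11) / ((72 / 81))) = 100 / 3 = 33.33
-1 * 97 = -97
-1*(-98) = 98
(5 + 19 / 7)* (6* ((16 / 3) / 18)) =96 / 7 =13.71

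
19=19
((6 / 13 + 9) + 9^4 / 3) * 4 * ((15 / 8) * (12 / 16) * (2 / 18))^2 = 214.50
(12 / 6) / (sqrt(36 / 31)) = sqrt(31) / 3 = 1.86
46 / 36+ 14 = 275 / 18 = 15.28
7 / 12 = 0.58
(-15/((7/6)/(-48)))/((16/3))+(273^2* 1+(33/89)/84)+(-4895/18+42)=1668974557/22428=74414.77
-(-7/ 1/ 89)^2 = -49/ 7921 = -0.01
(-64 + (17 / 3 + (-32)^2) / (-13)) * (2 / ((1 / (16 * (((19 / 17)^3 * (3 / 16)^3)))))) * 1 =-42.17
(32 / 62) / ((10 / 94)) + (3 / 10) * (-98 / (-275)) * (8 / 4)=215914 / 42625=5.07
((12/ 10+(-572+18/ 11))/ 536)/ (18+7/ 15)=-11739/ 204149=-0.06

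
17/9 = 1.89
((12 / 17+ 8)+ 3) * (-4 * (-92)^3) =619835648 / 17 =36460920.47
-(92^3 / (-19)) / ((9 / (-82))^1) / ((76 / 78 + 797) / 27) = -12634.44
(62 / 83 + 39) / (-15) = -3299 / 1245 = -2.65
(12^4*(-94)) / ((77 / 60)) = -116951040 / 77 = -1518844.68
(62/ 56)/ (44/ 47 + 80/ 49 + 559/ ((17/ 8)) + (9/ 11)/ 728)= 49587538/ 11897179009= 0.00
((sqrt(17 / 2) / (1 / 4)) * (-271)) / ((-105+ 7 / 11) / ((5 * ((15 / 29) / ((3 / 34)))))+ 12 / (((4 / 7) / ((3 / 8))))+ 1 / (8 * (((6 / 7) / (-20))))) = -60812400 * sqrt(34) / 156821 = -2261.14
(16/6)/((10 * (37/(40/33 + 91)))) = 12172/18315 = 0.66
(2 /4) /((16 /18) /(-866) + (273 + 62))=3897 /2610982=0.00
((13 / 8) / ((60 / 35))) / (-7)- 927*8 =-711949 / 96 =-7416.14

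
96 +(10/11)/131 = 138346/1441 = 96.01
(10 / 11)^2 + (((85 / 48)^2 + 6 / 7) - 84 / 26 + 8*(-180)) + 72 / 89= -3245921520013 / 2257871616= -1437.60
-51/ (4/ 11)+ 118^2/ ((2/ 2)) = 55135/ 4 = 13783.75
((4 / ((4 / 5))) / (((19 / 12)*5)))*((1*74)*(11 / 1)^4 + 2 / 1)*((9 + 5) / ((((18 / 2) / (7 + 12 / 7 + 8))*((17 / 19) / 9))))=3042288288 / 17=178958134.59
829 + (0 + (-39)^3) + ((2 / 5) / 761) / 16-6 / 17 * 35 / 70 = -30267496503 / 517480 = -58490.18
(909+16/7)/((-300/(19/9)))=-121201/18900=-6.41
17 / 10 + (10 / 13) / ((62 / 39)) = 677 / 310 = 2.18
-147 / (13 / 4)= -45.23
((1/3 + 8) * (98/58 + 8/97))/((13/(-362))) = -411.22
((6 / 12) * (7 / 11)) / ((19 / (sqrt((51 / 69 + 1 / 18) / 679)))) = 7 * sqrt(209714) / 5595348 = 0.00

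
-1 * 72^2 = -5184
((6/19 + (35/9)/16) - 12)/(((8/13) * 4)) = -406939/87552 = -4.65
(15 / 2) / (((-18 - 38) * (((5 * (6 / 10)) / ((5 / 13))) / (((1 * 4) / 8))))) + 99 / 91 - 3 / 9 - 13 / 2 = -7181 / 1248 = -5.75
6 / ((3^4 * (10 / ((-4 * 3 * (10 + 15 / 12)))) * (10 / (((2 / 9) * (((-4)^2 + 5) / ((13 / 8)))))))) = -56 / 195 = -0.29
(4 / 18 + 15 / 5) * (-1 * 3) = -29 / 3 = -9.67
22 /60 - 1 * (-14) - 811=-23899 /30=-796.63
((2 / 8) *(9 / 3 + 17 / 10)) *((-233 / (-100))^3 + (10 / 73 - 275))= -899655124753 / 2920000000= -308.10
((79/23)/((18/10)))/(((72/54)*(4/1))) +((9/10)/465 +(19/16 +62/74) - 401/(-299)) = 766746943/205771800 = 3.73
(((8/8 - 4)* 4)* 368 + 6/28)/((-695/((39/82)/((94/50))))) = 12055095/7499884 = 1.61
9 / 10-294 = -2931 / 10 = -293.10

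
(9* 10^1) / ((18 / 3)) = 15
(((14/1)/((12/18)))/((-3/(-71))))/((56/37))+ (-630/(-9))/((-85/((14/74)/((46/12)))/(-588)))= 352.27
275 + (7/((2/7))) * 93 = 5107/2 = 2553.50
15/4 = 3.75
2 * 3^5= 486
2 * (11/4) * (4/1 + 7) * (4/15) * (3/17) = 242/85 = 2.85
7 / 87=0.08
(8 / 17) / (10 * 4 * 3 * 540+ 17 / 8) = 64 / 8813089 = 0.00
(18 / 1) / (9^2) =2 / 9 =0.22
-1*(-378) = 378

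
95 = 95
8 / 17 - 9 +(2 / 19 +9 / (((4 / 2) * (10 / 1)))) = -7.97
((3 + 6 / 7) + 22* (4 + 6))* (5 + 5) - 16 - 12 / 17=264402 / 119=2221.87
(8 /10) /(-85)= -4 /425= -0.01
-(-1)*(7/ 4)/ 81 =7/ 324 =0.02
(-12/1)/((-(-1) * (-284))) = 3/71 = 0.04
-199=-199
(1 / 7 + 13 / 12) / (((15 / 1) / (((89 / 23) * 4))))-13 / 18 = 2623 / 4830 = 0.54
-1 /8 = -0.12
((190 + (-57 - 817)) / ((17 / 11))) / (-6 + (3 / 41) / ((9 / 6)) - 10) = 51414 / 1853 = 27.75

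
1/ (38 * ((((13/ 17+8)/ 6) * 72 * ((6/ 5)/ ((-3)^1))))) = -85/ 135888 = -0.00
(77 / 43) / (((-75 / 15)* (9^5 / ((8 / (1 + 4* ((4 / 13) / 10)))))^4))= -1125988864000 / 14846021489257994762857478763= -0.00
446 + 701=1147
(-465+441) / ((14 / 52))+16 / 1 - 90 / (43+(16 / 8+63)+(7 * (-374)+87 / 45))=-19252502 / 263347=-73.11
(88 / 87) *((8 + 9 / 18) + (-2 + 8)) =44 / 3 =14.67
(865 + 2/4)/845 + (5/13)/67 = 116627/113230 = 1.03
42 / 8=21 / 4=5.25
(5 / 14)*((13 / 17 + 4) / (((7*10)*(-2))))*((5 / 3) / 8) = -135 / 53312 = -0.00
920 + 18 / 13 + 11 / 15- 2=179423 / 195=920.12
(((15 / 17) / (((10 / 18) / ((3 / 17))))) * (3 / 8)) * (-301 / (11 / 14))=-512001 / 12716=-40.26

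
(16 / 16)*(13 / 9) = 1.44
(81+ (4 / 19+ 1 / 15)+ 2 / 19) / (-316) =-11597 / 45030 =-0.26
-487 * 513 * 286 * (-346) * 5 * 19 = 2348616261420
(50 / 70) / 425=1 / 595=0.00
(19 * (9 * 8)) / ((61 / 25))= 34200 / 61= 560.66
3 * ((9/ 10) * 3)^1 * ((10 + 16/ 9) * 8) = 3816/ 5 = 763.20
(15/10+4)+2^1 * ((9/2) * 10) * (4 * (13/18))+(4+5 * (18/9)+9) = 288.50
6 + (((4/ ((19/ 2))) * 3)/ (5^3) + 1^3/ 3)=6.34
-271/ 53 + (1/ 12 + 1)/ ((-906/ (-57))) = -969013/ 192072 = -5.05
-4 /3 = -1.33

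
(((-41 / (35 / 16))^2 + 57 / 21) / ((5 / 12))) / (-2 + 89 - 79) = 1300983 / 12250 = 106.20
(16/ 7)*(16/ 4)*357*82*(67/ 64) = 280194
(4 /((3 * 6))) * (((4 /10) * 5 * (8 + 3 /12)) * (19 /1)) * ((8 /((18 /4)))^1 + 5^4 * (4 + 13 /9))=6403969 /27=237184.04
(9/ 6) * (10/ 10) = 3/ 2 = 1.50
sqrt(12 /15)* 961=1922* sqrt(5) /5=859.54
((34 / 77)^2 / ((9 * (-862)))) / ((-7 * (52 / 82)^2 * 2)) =485809 / 108829332612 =0.00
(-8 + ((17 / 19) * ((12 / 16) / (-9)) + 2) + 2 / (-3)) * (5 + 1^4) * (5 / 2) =-7685 / 76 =-101.12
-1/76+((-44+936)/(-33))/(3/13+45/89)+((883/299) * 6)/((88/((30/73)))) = -38835512735/1060006428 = -36.64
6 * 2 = 12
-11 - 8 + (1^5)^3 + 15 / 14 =-237 / 14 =-16.93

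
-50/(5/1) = -10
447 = 447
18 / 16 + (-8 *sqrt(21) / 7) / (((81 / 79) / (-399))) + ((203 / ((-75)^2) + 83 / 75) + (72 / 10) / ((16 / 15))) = 405799 / 45000 + 12008 *sqrt(21) / 27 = 2047.08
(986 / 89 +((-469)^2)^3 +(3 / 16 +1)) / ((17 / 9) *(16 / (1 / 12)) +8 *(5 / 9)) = 136392206419909684899 / 4704896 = 28989420046672.59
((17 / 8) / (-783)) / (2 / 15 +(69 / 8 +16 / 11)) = -55 / 206973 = -0.00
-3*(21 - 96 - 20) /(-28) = -285 /28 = -10.18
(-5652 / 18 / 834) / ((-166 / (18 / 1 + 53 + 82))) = 8007 / 23074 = 0.35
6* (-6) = -36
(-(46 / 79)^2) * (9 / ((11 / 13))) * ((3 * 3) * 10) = -22281480 / 68651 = -324.56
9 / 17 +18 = 315 / 17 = 18.53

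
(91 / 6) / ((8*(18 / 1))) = 91 / 864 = 0.11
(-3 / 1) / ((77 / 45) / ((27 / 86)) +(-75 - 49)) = 3645 / 144038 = 0.03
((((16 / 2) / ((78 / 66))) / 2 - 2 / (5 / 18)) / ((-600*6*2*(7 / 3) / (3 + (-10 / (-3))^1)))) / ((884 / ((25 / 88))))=589 / 1274232960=0.00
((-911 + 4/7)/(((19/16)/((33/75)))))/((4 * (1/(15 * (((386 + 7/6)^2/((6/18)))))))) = -378298851887/665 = -568870453.97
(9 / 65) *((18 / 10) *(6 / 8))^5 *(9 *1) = 1162261467 / 208000000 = 5.59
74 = 74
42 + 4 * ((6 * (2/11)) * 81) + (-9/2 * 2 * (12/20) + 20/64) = 343523/880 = 390.37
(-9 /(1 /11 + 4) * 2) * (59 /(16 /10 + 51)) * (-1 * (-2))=-2596 /263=-9.87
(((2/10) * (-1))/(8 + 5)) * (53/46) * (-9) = 477/2990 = 0.16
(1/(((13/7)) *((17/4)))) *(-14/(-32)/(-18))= -0.00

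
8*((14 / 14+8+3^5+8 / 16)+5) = 2060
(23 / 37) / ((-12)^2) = 23 / 5328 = 0.00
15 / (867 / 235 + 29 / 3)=10575 / 9416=1.12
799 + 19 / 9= 7210 / 9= 801.11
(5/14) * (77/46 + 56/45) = 863/828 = 1.04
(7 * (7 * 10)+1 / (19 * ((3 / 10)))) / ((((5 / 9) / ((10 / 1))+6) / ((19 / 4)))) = 384.50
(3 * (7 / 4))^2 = 27.56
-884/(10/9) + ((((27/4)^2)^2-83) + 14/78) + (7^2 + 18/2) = 62675603/49920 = 1255.52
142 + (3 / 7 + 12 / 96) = 7983 / 56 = 142.55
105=105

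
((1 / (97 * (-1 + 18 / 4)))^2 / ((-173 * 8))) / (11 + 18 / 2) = -1 / 3190403720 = -0.00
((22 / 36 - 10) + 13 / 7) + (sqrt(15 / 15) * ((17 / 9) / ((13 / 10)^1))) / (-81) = -1001677 / 132678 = -7.55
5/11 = 0.45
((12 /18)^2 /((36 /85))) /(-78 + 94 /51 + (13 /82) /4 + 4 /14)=-3317720 /239748309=-0.01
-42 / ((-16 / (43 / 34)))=903 / 272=3.32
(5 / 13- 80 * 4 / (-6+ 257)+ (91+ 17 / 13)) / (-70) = -59659 / 45682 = -1.31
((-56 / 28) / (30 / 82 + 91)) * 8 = -328 / 1873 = -0.18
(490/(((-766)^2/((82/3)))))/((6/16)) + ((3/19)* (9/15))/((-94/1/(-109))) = 2012731981/11789394930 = 0.17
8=8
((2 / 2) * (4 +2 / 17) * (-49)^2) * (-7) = -1176490 / 17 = -69205.29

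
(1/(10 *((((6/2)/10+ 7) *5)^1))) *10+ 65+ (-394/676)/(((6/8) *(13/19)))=30740999/481143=63.89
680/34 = 20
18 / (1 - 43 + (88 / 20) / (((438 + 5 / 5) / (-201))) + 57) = 4390 / 3167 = 1.39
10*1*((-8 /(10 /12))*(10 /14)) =-480 /7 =-68.57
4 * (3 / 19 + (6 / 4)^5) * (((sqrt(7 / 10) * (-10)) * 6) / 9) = -1571 * sqrt(70) / 76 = -172.95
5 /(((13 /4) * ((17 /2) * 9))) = 40 /1989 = 0.02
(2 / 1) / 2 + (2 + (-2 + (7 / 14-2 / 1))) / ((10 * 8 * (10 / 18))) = 773 / 800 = 0.97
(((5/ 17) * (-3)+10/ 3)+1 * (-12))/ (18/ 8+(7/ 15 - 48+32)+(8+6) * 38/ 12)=-9740/ 31671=-0.31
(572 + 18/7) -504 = 494/7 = 70.57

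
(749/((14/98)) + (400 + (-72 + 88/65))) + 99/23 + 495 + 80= 9196729/1495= 6151.66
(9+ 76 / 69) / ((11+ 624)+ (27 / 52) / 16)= 579904 / 36455943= 0.02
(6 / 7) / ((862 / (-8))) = -24 / 3017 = -0.01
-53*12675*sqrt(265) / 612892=-12675*sqrt(265) / 11564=-17.84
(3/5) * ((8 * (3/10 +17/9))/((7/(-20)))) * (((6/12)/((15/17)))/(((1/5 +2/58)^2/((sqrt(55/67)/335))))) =-331354 * sqrt(3685)/24038595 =-0.84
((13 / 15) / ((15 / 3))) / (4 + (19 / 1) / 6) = 26 / 1075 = 0.02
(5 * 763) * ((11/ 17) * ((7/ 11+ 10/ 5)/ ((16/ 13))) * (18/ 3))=4314765/ 136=31726.21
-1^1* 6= -6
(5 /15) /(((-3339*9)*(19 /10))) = -10 /1712907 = -0.00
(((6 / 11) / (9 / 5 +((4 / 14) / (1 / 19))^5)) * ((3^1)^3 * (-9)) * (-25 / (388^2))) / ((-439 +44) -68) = -1531537875 / 151936075518902488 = -0.00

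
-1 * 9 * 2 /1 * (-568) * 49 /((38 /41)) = 10270008 /19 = 540526.74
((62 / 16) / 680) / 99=31 / 538560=0.00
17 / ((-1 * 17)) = -1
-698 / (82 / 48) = -408.59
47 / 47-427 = -426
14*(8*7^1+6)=868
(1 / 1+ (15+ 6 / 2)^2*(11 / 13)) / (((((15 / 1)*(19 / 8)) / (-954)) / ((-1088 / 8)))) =1237584768 / 1235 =1002092.93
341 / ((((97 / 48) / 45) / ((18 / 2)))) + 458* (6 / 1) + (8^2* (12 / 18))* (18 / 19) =131090820 / 1843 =71129.04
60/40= 1.50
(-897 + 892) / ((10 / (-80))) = 40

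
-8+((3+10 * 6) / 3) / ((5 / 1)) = -19 / 5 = -3.80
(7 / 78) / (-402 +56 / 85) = -0.00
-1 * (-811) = 811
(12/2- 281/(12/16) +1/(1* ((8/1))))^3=-691979951125/13824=-50056420.08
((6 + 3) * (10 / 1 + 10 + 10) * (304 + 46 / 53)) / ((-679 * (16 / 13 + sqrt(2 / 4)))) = -1814866560 / 12343541 + 737289540 * sqrt(2) / 12343541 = -62.56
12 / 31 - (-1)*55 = 1717 / 31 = 55.39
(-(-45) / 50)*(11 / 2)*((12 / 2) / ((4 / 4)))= 297 / 10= 29.70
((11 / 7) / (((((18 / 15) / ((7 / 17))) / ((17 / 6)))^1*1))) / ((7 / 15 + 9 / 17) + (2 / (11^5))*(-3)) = 752913425 / 490865088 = 1.53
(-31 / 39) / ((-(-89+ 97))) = 31 / 312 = 0.10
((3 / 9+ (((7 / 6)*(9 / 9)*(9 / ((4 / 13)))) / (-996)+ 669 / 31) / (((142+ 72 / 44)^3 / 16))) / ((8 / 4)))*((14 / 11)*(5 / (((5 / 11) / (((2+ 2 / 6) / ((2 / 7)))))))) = 6964448063854757 / 365353731936000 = 19.06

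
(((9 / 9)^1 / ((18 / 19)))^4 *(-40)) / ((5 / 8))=-521284 / 6561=-79.45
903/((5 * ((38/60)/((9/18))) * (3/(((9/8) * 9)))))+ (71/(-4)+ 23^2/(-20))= 332123/760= 437.00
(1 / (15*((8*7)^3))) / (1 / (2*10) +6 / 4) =1 / 4083072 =0.00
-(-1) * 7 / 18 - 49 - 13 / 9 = -901 / 18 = -50.06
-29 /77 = -0.38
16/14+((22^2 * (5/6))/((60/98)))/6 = 41935/378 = 110.94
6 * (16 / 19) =96 / 19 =5.05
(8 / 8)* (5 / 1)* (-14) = -70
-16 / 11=-1.45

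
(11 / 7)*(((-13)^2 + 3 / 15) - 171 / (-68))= 642213 / 2380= 269.84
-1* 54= -54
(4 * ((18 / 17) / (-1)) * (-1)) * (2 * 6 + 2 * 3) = 1296 / 17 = 76.24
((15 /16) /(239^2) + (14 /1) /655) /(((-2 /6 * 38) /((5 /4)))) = -38414787 /18198293632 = -0.00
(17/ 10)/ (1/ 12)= 102/ 5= 20.40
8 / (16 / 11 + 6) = 44 / 41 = 1.07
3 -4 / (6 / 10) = -11 / 3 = -3.67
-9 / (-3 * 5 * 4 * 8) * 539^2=871563 / 160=5447.27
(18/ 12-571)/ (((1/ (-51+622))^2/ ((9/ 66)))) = -1114082097/ 44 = -25320047.66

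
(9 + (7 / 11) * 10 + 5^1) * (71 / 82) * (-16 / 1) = -127232 / 451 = -282.11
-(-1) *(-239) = -239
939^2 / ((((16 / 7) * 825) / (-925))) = -432510.87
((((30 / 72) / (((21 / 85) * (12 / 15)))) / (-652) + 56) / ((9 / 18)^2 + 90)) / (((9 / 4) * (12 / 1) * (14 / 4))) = 36801971 / 5605148808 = 0.01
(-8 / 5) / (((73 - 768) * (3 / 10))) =16 / 2085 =0.01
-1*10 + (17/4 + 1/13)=-295/52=-5.67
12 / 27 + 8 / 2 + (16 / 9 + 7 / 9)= 7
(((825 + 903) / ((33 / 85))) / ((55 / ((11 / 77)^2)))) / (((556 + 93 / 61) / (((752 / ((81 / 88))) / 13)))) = 399269888 / 2144709567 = 0.19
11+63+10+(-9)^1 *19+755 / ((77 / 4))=-3679 / 77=-47.78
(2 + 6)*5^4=5000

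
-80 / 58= -40 / 29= -1.38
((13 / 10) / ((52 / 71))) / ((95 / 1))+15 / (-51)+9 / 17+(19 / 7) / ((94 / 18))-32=-663664297 / 21253400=-31.23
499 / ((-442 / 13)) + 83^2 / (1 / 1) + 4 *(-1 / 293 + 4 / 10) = 342489071 / 49810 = 6875.91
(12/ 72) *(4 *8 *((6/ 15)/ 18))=0.12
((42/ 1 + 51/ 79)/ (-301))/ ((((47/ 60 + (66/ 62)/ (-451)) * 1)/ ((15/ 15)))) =-0.18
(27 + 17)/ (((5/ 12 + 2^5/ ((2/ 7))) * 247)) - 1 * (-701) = 233575831/ 333203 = 701.00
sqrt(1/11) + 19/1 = 19.30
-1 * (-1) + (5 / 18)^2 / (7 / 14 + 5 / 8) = 779 / 729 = 1.07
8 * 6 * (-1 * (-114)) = 5472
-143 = -143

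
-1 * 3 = -3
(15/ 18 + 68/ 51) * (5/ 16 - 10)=-2015/ 96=-20.99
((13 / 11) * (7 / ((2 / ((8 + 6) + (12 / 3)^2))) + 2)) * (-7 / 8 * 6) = -29211 / 44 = -663.89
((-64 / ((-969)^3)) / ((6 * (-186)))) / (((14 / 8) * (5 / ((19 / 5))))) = -0.00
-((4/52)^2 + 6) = -1015/169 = -6.01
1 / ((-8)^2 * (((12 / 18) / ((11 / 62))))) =33 / 7936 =0.00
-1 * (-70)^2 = -4900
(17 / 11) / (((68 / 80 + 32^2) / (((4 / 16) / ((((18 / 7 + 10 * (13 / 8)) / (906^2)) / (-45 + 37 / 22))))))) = -54757969560 / 76884247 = -712.21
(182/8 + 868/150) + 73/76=84067/2850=29.50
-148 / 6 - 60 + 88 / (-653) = -166126 / 1959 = -84.80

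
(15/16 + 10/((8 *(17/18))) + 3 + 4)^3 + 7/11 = 175964473485/221360128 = 794.92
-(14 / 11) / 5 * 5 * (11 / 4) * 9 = -63 / 2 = -31.50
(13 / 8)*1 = 13 / 8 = 1.62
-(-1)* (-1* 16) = -16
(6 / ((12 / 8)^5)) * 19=1216 / 81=15.01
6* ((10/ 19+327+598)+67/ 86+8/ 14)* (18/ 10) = 286243659/ 28595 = 10010.27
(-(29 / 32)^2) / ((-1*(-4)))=-841 / 4096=-0.21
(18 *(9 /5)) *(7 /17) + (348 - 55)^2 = 7298299 /85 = 85862.34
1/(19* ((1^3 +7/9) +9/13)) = 117/5491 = 0.02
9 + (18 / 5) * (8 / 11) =639 / 55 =11.62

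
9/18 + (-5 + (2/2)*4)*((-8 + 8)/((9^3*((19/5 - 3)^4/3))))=0.50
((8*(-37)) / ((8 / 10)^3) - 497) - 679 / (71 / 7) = -648695 / 568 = -1142.07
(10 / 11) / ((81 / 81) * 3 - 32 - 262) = -10 / 3201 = -0.00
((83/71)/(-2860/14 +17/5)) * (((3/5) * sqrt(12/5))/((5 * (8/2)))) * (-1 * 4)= 3486 * sqrt(15)/12480025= 0.00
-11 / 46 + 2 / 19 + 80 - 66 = 12119 / 874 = 13.87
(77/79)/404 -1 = -31839/31916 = -1.00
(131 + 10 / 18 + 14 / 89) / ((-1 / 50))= -5275100 / 801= -6585.64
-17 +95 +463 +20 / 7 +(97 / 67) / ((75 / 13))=19139002 / 35175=544.11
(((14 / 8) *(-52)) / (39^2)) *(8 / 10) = -28 / 585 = -0.05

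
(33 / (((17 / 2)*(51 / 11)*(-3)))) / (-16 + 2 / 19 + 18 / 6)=4598 / 212415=0.02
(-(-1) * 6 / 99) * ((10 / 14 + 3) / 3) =52 / 693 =0.08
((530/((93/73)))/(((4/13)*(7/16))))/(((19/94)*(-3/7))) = -189116720/5301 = -35675.67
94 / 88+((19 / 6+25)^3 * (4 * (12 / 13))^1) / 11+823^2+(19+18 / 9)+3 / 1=271202555 / 396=684854.94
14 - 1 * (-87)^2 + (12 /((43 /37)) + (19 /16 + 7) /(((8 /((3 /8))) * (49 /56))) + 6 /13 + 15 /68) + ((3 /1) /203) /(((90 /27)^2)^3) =-4157810647787429 /551174000000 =-7543.55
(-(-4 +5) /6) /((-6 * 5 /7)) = 0.04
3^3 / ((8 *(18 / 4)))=3 / 4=0.75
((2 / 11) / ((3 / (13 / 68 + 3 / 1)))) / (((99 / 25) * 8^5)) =5425 / 3639803904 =0.00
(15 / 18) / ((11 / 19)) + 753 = 49793 / 66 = 754.44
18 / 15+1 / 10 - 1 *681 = -6797 / 10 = -679.70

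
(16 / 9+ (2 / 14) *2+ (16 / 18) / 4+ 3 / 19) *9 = 2925 / 133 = 21.99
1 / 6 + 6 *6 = 217 / 6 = 36.17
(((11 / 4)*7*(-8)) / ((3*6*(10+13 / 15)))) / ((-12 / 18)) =385 / 326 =1.18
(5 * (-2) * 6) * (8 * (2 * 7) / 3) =-2240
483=483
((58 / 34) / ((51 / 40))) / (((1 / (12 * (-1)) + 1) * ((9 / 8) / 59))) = 2190080 / 28611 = 76.55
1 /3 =0.33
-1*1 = -1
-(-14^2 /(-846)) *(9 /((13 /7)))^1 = -686 /611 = -1.12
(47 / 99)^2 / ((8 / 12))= 2209 / 6534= 0.34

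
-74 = -74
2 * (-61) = -122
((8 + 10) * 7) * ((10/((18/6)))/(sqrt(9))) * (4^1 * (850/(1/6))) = 2856000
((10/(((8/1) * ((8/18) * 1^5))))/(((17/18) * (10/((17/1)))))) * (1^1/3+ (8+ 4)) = 999/16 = 62.44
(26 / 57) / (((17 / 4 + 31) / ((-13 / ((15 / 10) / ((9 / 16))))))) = -169 / 2679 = -0.06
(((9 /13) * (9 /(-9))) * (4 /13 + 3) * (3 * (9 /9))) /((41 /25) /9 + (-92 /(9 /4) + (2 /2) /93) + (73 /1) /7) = 18895275 /83249569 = 0.23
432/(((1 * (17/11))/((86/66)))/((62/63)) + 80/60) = 3455136/20303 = 170.18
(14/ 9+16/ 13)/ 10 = 163/ 585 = 0.28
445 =445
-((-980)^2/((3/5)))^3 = -110730297608000000000/27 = -4101122133629629629.63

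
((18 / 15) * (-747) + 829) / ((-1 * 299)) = 337 / 1495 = 0.23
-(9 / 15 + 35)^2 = -31684 / 25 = -1267.36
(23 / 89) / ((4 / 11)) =0.71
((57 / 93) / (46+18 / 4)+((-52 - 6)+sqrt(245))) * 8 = -1452480 / 3131+56 * sqrt(5) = -338.68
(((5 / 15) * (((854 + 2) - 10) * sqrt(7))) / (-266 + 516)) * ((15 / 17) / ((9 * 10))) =47 * sqrt(7) / 4250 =0.03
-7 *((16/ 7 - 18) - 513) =3701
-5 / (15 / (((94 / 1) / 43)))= -94 / 129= -0.73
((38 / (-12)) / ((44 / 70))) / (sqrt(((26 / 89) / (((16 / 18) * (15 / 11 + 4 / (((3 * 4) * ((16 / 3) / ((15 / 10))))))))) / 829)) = -665 * sqrt(1202777862) / 75504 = -305.45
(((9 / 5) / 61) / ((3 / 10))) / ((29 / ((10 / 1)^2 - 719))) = -3714 / 1769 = -2.10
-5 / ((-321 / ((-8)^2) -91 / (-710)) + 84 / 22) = 1249600 / 267233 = 4.68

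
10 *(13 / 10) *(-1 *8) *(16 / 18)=-832 / 9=-92.44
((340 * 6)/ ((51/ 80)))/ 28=800/ 7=114.29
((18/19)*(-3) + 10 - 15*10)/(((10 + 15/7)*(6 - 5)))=-18998/1615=-11.76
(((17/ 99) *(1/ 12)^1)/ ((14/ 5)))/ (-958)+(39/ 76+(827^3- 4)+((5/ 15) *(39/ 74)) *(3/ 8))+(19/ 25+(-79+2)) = 79193910953525553571/ 140015244600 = 565609203.34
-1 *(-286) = 286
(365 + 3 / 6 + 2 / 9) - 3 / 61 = 401509 / 1098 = 365.67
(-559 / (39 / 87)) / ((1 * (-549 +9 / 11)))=13717 / 6030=2.27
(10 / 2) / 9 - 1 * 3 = -22 / 9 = -2.44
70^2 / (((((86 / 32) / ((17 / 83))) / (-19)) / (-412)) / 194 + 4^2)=289147532800 / 944155719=306.25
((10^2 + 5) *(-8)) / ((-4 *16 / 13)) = 1365 / 8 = 170.62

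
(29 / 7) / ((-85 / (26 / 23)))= -754 / 13685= -0.06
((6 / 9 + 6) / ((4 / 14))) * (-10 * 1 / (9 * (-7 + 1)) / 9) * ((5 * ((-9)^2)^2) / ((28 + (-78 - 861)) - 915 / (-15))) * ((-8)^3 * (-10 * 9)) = -853835.29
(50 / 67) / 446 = 25 / 14941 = 0.00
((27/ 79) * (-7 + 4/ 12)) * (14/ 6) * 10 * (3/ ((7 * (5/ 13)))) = -4680/ 79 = -59.24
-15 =-15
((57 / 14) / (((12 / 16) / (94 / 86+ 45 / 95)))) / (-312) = -320 / 11739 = -0.03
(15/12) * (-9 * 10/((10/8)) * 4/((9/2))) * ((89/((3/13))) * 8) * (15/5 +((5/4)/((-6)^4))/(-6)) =-539780995/729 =-740440.32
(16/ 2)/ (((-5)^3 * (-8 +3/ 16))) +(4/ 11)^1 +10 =1782658/ 171875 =10.37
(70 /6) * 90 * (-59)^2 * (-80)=-292404000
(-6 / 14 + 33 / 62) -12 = -5163 / 434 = -11.90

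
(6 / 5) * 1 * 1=6 / 5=1.20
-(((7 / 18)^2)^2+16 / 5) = -1691621 / 524880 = -3.22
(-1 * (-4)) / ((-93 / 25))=-100 / 93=-1.08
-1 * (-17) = 17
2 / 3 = 0.67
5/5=1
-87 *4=-348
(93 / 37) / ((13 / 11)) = 1023 / 481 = 2.13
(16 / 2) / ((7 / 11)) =88 / 7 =12.57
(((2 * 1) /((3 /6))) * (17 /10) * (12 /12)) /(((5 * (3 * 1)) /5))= 34 /15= 2.27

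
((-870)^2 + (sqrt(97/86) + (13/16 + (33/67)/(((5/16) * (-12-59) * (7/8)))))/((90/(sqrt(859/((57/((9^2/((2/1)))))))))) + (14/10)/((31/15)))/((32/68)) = 35646467 * sqrt(97926)/24294950400 + 17 * sqrt(204224673)/392160 + 398886657/248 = 1608415.02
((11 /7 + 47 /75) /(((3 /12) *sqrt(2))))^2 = 10653728 /275625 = 38.65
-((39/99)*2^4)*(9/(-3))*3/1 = 624/11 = 56.73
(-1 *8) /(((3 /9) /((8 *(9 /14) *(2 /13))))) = -1728 /91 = -18.99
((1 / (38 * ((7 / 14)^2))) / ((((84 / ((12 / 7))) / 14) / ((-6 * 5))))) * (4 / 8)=-60 / 133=-0.45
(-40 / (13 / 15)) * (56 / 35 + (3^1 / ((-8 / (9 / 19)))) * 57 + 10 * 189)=-1128885 / 13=-86837.31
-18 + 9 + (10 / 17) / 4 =-301 / 34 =-8.85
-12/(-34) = 6/17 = 0.35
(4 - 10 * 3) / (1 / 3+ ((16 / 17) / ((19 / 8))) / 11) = -277134 / 3937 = -70.39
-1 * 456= -456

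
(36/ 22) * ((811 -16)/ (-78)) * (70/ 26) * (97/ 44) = -8097075/ 81796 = -98.99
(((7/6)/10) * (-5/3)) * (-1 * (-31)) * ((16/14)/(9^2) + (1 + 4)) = -88133/2916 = -30.22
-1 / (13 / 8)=-8 / 13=-0.62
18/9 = 2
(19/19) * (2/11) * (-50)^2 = 5000/11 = 454.55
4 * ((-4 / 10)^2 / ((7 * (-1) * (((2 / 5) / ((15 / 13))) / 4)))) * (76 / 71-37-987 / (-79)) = 12619392 / 510419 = 24.72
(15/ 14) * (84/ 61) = 90/ 61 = 1.48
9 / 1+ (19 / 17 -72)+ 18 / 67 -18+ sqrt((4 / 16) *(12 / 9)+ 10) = -90680 / 1139+ sqrt(93) / 3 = -76.40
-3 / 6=-1 / 2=-0.50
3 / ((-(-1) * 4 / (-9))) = -27 / 4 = -6.75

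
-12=-12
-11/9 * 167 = -1837/9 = -204.11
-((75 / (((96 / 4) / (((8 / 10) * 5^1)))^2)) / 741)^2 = -625 / 79067664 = -0.00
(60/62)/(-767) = -30/23777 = -0.00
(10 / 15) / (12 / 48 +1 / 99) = 264 / 103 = 2.56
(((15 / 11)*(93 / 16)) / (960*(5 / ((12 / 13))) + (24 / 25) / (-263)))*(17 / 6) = 51975375 / 12034871552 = 0.00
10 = 10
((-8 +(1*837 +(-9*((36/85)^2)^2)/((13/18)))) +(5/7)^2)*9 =248124357512478/33251798125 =7461.98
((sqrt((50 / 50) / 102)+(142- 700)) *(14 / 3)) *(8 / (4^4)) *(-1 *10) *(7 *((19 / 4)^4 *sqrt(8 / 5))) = 6385729 *sqrt(10) *(56916- sqrt(102)) / 313344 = 3667299.68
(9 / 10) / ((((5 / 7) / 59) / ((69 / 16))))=320.59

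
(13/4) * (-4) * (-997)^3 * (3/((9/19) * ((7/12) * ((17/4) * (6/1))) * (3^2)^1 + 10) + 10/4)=730576165252843/22318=32734840274.79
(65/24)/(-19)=-65/456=-0.14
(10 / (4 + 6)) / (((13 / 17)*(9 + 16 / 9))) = 153 / 1261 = 0.12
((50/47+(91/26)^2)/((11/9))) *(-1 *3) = -67581/2068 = -32.68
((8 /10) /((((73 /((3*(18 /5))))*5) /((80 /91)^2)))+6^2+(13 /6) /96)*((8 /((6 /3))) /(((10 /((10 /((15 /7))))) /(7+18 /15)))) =2572629118921 /4663386000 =551.67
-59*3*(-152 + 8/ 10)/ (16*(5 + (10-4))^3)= 33453/ 26620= 1.26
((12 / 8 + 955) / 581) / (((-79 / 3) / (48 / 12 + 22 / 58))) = -728853 / 2662142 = -0.27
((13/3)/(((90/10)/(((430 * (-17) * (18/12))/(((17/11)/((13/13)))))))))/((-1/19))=584155/9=64906.11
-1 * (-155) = 155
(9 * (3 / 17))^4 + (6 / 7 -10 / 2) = 1297978 / 584647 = 2.22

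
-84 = -84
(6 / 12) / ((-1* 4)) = -1 / 8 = -0.12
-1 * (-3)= 3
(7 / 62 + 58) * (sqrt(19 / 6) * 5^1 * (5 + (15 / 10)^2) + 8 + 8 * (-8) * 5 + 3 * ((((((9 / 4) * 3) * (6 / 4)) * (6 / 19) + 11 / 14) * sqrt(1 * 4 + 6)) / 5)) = -562068 / 31 + 22904271 * sqrt(10) / 164920 + 174145 * sqrt(114) / 496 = -13943.34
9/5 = 1.80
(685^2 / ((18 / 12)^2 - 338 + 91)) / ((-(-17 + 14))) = -1876900 / 2937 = -639.05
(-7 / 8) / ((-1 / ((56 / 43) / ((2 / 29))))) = 1421 / 86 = 16.52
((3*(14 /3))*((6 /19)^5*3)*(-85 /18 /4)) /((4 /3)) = -289170 /2476099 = -0.12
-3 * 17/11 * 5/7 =-3.31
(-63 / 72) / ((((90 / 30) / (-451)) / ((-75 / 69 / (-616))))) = 1025 / 4416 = 0.23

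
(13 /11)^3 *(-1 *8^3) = -1124864 /1331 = -845.13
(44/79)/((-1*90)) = -22/3555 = -0.01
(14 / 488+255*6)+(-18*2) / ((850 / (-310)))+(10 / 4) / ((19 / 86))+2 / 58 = 1554.51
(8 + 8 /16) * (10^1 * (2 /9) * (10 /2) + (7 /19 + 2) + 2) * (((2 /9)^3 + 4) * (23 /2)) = 756568187 /124659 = 6069.10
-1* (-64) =64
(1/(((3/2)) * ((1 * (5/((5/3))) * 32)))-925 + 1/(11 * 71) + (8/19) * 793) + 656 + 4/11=139462711/2136816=65.27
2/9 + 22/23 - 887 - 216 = -228077/207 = -1101.82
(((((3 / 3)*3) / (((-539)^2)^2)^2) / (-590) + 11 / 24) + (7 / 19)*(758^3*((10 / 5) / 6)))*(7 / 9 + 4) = 81626744600591900627167054027420699 / 319430017606786275865408040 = 255538741.20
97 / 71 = 1.37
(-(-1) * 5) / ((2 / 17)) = 85 / 2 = 42.50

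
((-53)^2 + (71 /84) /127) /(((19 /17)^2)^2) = 2502830626643 /1390264428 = 1800.26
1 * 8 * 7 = 56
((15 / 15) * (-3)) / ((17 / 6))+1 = -1 / 17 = -0.06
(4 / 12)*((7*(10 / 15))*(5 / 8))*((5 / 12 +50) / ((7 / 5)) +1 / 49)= 105935 / 3024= 35.03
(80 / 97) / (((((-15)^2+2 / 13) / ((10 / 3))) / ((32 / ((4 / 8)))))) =665600 / 851757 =0.78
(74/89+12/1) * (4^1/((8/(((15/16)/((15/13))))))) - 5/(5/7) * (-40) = 406143/1424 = 285.21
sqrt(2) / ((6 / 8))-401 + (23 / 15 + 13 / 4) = -23773 / 60 + 4 * sqrt(2) / 3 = -394.33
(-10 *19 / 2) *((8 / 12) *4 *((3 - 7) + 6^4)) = -981920 / 3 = -327306.67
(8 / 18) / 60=1 / 135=0.01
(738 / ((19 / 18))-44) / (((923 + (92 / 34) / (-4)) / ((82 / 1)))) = 34705024 / 595821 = 58.25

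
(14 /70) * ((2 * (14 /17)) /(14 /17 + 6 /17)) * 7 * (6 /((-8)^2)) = 147 /800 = 0.18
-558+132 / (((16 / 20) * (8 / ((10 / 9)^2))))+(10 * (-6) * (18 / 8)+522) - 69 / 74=-146323 / 999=-146.47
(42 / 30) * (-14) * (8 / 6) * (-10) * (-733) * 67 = -38503024 / 3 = -12834341.33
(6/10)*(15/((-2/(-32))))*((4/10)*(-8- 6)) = -4032/5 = -806.40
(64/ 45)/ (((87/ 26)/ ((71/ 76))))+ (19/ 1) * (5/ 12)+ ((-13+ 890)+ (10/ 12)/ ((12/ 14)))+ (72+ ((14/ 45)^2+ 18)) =1089423461/ 1115775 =976.38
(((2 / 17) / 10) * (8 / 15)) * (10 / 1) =16 / 255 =0.06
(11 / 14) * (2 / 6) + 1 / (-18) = 0.21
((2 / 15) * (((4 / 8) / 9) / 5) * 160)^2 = 1024 / 18225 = 0.06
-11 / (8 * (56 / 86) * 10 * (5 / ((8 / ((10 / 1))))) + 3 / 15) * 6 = -14190 / 70043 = -0.20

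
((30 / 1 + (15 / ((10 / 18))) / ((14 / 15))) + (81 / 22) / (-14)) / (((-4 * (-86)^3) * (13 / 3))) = 54207 / 10187072896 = 0.00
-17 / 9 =-1.89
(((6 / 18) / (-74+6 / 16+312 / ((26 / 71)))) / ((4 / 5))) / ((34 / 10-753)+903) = 50 / 14328327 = 0.00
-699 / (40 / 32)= -2796 / 5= -559.20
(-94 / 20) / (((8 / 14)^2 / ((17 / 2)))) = -39151 / 320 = -122.35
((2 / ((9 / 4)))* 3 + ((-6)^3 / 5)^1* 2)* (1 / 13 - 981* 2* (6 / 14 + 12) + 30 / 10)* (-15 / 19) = -2786739952 / 1729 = -1611764.00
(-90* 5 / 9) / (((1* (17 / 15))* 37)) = -750 / 629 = -1.19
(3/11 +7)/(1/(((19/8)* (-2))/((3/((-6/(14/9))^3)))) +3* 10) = 4986360/20576281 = 0.24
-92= -92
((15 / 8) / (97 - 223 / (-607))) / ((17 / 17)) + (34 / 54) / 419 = 111042737 / 5348967408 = 0.02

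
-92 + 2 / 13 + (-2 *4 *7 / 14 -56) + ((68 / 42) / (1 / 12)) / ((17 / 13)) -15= -13831 / 91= -151.99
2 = 2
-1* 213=-213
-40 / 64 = -5 / 8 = -0.62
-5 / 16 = -0.31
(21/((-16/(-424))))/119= 159/34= 4.68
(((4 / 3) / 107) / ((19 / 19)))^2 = 16 / 103041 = 0.00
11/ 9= 1.22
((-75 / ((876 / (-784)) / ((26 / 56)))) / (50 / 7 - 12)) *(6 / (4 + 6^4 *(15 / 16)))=-47775 / 1512779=-0.03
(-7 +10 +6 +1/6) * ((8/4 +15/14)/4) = 2365/336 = 7.04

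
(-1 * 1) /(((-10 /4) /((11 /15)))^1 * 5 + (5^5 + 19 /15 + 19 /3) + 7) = -110 /343481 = -0.00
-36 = -36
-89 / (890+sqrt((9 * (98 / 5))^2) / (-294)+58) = -445 / 4737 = -0.09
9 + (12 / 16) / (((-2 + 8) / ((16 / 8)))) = 37 / 4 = 9.25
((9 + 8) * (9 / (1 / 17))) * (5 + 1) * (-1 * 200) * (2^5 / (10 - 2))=-12484800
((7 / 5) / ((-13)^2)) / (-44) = -7 / 37180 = -0.00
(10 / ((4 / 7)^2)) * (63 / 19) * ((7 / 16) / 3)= 36015 / 2432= 14.81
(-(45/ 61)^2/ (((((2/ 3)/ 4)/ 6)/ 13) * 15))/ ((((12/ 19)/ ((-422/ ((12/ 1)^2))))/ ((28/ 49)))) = 2345265/ 52094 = 45.02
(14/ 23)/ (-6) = -7/ 69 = -0.10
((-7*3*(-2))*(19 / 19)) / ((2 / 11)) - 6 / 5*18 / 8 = 2283 / 10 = 228.30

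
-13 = -13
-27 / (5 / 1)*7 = -189 / 5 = -37.80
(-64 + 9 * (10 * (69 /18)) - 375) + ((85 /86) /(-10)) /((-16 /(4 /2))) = -129327 /1376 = -93.99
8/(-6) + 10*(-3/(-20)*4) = 14/3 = 4.67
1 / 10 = 0.10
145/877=0.17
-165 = -165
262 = 262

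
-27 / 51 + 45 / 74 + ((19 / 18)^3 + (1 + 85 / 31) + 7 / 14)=625077977 / 113718168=5.50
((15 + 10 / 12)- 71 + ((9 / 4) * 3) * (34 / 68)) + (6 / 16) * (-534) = -6049 / 24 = -252.04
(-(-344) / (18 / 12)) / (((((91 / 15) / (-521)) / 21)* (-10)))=537672 / 13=41359.38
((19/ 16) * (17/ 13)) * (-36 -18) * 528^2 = -303909408/ 13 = -23377646.77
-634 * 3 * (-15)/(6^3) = 1585/12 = 132.08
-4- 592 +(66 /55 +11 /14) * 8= -580.11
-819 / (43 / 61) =-49959 / 43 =-1161.84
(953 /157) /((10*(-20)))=-953 /31400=-0.03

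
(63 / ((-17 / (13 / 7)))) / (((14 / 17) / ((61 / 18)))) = -28.32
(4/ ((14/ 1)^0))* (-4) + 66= 50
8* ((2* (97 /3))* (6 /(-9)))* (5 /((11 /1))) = -15520 /99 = -156.77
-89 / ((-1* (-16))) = -89 / 16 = -5.56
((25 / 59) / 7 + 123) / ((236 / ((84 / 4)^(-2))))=0.00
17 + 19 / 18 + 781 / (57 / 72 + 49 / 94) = 16338749 / 26658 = 612.90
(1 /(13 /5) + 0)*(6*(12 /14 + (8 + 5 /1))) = 2910 /91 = 31.98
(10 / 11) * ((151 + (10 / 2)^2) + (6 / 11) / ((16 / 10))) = 38795 / 242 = 160.31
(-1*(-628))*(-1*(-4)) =2512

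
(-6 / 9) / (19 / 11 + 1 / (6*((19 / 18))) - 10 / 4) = 836 / 771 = 1.08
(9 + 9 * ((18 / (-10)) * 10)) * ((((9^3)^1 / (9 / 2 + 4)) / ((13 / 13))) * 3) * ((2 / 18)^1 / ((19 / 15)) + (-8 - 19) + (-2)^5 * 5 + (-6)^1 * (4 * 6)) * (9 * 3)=6682693428 / 19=351720706.74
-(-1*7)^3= 343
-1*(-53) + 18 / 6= 56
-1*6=-6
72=72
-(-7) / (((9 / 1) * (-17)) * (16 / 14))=-0.04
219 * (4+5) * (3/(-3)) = -1971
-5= -5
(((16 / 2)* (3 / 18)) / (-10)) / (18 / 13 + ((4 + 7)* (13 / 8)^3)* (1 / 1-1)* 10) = -13 / 135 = -0.10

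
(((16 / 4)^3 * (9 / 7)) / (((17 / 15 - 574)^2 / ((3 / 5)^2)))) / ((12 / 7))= 3888 / 73839649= 0.00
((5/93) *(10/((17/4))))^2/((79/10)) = 0.00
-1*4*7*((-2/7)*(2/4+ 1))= 12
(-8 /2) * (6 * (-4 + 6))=-48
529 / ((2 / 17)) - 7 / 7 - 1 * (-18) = 9027 / 2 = 4513.50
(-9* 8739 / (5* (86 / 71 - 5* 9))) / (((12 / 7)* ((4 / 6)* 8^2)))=39089547 / 7959040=4.91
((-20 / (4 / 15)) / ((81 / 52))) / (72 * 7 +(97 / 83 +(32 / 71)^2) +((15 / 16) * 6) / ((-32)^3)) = -10968183603200 / 115124031127791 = -0.10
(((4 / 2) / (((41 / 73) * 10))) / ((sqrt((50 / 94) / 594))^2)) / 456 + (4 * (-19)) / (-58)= 24651401 / 11295500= 2.18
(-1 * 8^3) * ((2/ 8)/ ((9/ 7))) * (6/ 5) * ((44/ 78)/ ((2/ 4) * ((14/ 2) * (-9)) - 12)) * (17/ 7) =191488/ 50895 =3.76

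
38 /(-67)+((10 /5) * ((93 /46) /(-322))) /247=-69518947 /122561894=-0.57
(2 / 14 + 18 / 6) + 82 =596 / 7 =85.14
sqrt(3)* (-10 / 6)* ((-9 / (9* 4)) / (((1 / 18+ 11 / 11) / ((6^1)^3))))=1620* sqrt(3) / 19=147.68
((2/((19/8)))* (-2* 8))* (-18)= 242.53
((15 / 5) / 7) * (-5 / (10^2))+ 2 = 277 / 140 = 1.98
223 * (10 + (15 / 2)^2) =59095 / 4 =14773.75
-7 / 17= -0.41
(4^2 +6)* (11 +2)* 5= 1430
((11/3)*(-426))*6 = -9372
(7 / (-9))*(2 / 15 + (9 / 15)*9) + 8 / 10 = -473 / 135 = -3.50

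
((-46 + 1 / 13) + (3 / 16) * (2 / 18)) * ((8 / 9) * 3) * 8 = -979.25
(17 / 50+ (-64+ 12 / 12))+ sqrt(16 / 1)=-2933 / 50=-58.66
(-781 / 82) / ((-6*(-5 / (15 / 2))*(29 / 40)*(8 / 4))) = -3905 / 2378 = -1.64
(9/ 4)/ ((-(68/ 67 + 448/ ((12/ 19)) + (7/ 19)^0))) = -1809/ 571924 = -0.00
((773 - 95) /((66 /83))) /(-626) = -1.36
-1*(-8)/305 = 8/305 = 0.03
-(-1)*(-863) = -863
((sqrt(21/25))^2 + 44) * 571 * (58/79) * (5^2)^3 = 23203298750/79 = 293712642.41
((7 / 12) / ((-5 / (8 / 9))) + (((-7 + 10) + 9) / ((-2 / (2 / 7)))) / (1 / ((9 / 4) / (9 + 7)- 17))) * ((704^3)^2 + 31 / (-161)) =1706896476375434112349415 / 486864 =3505899956405554964.73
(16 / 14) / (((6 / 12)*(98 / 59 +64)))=0.03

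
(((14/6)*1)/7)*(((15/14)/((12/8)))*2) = 10/21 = 0.48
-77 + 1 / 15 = -1154 / 15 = -76.93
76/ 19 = 4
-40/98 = -20/49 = -0.41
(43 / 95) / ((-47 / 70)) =-602 / 893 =-0.67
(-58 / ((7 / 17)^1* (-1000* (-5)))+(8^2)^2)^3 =368285846549135537136843 / 5359375000000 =68718058831.33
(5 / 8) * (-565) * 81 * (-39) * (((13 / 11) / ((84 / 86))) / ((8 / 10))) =8314356375 / 4928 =1687166.47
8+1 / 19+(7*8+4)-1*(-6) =1407 / 19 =74.05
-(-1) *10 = 10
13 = 13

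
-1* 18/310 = -9/155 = -0.06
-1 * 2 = -2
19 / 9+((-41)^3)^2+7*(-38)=42750935794 / 9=4750103977.11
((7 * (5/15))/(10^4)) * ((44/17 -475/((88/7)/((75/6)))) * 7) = -68863669/89760000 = -0.77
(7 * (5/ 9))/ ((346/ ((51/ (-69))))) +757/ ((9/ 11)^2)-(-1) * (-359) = 497512889/ 644598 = 771.82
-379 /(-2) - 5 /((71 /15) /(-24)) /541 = 14561369 /76822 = 189.55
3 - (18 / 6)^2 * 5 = -42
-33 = -33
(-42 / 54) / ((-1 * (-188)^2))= 7 / 318096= 0.00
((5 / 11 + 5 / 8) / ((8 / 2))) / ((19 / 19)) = 95 / 352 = 0.27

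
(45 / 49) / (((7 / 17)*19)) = 765 / 6517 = 0.12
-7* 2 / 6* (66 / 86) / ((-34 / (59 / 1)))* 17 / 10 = 4543 / 860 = 5.28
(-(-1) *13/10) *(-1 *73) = -949/10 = -94.90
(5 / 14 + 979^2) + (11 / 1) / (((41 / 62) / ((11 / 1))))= 550250367 / 574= 958624.33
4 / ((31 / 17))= 68 / 31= 2.19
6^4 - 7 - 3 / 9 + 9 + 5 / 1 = 3908 / 3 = 1302.67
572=572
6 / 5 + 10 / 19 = 164 / 95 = 1.73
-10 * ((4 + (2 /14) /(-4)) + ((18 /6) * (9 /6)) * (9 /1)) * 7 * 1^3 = -6225 /2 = -3112.50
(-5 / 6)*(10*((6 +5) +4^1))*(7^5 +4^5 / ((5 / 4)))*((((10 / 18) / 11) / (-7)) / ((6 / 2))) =5298.88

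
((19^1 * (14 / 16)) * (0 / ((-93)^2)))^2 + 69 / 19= 69 / 19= 3.63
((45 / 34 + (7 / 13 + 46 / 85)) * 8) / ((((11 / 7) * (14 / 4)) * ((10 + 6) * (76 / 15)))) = 15933 / 369512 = 0.04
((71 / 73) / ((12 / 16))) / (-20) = -71 / 1095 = -0.06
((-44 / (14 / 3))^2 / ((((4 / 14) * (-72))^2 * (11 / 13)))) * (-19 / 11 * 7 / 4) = -1729 / 2304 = -0.75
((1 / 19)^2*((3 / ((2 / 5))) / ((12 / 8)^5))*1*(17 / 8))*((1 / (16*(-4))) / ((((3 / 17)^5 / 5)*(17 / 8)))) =-35496425 / 28422252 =-1.25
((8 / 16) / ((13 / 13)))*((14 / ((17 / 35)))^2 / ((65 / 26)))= 48020 / 289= 166.16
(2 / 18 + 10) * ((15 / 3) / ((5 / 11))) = 1001 / 9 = 111.22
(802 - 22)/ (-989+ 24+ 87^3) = 390/ 328769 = 0.00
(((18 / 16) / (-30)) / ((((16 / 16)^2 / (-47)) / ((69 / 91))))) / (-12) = -3243 / 29120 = -0.11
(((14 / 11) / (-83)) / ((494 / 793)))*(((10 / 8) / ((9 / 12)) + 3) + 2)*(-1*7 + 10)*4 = -34160 / 17347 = -1.97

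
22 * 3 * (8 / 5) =528 / 5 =105.60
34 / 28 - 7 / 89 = 1415 / 1246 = 1.14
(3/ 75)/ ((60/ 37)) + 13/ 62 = 0.23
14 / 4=7 / 2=3.50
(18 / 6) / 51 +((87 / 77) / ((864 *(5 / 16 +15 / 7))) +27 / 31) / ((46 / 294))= 5.63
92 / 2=46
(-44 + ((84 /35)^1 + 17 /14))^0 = 1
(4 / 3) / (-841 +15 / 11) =-11 / 6927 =-0.00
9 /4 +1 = 13 /4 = 3.25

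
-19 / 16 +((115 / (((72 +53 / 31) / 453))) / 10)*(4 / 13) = 9771253 / 475280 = 20.56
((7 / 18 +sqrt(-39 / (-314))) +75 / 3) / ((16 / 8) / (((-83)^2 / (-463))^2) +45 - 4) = 47458321*sqrt(12246) / 611113048286 +21688452697 / 35031958182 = 0.63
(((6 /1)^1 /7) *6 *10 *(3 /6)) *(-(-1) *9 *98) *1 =22680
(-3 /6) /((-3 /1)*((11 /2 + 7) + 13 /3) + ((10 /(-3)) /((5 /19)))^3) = 0.00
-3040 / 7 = -434.29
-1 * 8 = -8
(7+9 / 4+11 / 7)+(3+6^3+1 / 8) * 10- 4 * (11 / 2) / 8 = 61581 / 28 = 2199.32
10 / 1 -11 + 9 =8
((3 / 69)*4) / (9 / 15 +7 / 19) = 95 / 529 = 0.18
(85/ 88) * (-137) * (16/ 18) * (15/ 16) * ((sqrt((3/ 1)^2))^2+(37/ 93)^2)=-2306001125/ 2283336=-1009.93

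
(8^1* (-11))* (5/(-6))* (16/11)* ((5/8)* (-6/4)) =-100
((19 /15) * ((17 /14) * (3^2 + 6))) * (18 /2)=2907 /14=207.64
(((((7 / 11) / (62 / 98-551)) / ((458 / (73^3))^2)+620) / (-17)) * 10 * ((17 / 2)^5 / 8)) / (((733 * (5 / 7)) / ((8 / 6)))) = 2597289533111622363 / 1459574723064832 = 1779.48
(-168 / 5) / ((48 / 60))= -42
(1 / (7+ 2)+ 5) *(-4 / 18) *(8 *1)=-736 / 81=-9.09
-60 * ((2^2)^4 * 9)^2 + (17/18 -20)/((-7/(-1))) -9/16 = -45864714713/144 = -318504963.28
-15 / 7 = -2.14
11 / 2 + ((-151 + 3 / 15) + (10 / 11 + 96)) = -5323 / 110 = -48.39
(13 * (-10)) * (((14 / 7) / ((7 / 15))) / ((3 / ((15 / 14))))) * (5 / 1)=-48750 / 49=-994.90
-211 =-211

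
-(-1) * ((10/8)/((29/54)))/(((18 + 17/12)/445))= 360450/6757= 53.34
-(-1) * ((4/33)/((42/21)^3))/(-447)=-1/29502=-0.00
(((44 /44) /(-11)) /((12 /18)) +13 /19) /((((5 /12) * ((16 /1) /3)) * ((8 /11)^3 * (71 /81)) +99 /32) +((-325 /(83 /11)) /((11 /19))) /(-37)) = 992540370096 /10605378047069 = 0.09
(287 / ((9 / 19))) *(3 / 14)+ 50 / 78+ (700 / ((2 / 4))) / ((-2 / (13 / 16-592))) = 64578029 / 156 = 413961.72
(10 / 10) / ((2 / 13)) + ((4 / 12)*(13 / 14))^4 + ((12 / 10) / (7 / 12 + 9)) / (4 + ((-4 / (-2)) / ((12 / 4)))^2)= 58483979251 / 8946126000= 6.54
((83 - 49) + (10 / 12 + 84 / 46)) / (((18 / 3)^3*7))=5059 / 208656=0.02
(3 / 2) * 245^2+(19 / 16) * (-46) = 719863 / 8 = 89982.88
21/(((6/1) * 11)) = 7/22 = 0.32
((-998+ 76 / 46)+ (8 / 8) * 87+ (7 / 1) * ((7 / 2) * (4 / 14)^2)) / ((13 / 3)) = -209.39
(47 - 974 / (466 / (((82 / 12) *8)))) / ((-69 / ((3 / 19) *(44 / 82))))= 1034330 / 12523983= 0.08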